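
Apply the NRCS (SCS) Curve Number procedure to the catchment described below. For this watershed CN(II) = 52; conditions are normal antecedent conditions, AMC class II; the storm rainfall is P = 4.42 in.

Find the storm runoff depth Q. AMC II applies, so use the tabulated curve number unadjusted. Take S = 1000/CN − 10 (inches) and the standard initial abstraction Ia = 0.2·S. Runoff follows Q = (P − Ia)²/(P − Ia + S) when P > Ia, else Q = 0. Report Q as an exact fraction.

Average conditions: CN = 52 (no AMC adjustment).
Retention S: 1000/CN − 10 with CN=52.000 → S = 120/13 ≈ 9.231 in
Ia = 0.2·(120/13) = 24/13 in ≈ 1.846 in
P − Ia = 4.420 − 1.846 = 1673/650 ≈ 2.574 in (> 0, runoff occurs)
Q: (1673/650)² ÷ (7673/650) = 2798929/4987450 in (≈ 0.561 in)

Q = 2798929/4987450 in ≈ 0.561 in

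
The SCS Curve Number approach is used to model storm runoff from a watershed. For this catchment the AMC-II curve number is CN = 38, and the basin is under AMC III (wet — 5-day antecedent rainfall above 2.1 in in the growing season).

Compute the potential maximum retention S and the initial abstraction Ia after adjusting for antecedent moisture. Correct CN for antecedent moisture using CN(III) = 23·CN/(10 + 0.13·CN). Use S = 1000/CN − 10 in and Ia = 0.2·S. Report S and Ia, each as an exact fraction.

S = 3100/437 in ≈ 7.094 in; Ia = 620/437 in ≈ 1.419 in

Wet (AMC III): CN(III) = 23·38/(10 + 0.13·38) = 874/(747/50) = 43700/747 ≈ 58.501
Max retention: S = 1000/(43700/747) − 10 = 3100/437 in (≈ 7.094 in)
Ia = 0.2·(3100/437) = 620/437 in ≈ 1.419 in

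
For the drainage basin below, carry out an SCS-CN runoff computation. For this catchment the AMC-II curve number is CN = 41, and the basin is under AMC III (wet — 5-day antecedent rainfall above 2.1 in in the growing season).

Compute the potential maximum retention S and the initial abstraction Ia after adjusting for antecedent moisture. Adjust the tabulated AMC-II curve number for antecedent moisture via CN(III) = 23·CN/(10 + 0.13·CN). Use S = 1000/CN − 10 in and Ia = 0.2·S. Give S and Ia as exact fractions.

S = 5900/943 in ≈ 6.257 in; Ia = 1180/943 in ≈ 1.251 in

Wet (AMC III): CN(III) = 23·41/(10 + 0.13·41) = 943/(1533/100) = 94300/1533 ≈ 61.513
Max retention: S = 1000/(94300/1533) − 10 = 5900/943 in (≈ 6.257 in)
Initial abstraction Ia = S/5 = (5900/943)/5 = 1180/943 ≈ 1.251 in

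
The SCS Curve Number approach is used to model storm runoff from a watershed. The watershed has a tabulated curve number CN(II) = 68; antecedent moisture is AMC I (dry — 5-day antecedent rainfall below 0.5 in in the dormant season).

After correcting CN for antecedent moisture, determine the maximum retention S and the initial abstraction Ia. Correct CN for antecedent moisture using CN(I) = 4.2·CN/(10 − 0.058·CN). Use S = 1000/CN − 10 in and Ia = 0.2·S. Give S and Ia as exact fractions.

Adjust CN=68 to AMC I: 4.2·68/(10 − 0.058·68) → (1428/5) ÷ (757/125) = 35700/757 ≈ 47.160
Retention S: 1000/CN − 10 with CN=47.160 → S = 4000/357 ≈ 11.204 in
Ia = 0.2S: 0.2·11.204 = 2.241 in (exactly 800/357)

S = 4000/357 in ≈ 11.204 in; Ia = 800/357 in ≈ 2.241 in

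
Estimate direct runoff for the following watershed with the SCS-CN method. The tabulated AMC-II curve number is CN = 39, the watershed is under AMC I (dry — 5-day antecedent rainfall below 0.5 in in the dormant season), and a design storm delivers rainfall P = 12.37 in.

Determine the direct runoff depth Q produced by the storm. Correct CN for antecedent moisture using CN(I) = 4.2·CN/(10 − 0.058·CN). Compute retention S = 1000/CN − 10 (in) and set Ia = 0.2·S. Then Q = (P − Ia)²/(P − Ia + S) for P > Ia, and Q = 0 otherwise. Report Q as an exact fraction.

Adjust CN=39 to AMC I: 4.2·39/(10 − 0.058·39) → (819/5) ÷ (3869/500) = 81900/3869 ≈ 21.168
Retention S: 1000/CN − 10 with CN=21.168 → S = 30500/819 ≈ 37.241 in
Ia = 0.2·(30500/819) = 6100/819 in ≈ 7.448 in
Excess rainfall: 12.370 − 7.448 = 4.922 in; P > Ia so Q > 0
Q: (403103/81900)² ÷ (3453103/81900) = 162492028609/282809135700 in (≈ 0.575 in)

Q = 162492028609/282809135700 in ≈ 0.575 in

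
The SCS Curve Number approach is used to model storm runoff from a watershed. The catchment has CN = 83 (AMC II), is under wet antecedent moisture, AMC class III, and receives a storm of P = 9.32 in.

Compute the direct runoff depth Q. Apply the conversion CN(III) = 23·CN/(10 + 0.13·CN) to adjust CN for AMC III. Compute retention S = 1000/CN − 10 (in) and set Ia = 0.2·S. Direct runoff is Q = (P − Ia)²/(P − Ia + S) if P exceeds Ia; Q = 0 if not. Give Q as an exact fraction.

Q = 190355072209/22850586825 in ≈ 8.330 in

Adjust CN=83 to AMC III: 23·83/(10 + 0.13·83) → 1909 ÷ (2079/100) = 190900/2079 ≈ 91.823
S = 1000/(190900/2079) − 10 = 1700/1909 in ≈ 0.891 in
Ia = 0.2S: 0.2·0.891 = 0.178 in (exactly 340/1909)
Excess rainfall: 9.320 − 0.178 = 9.142 in; P > Ia so Q > 0
Q = (436297/47725)²/((436297/47725) + 1700/1909) = (190355072209/2277675625)/(478797/47725) = 190355072209/22850586825 in ≈ 8.330 in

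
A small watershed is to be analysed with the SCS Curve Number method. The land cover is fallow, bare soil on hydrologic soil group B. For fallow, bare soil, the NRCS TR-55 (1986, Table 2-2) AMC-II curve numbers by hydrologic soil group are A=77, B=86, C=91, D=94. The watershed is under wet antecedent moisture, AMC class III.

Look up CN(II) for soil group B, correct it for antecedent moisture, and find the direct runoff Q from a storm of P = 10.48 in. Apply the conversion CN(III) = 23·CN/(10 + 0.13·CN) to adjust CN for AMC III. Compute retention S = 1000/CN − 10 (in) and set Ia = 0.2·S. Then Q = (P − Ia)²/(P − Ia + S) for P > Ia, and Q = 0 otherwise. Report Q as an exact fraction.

NRCS table: fallow, bare soil, soil group B → CN(II) = 86
Adjust CN=86 to AMC III: 23·86/(10 + 0.13·86) → 1978 ÷ (1059/50) = 98900/1059 ≈ 93.390
Max retention: S = 1000/(98900/1059) − 10 = 700/989 in (≈ 0.708 in)
Ia = 0.2·(700/989) = 140/989 in ≈ 0.142 in
P − Ia = 10.480 − 0.142 = 255618/24725 ≈ 10.338 in (> 0, runoff occurs)
Q: (255618/24725)² ÷ (273118/24725) = 32670280962/3376421275 in (≈ 9.676 in)

Q = 32670280962/3376421275 in ≈ 9.676 in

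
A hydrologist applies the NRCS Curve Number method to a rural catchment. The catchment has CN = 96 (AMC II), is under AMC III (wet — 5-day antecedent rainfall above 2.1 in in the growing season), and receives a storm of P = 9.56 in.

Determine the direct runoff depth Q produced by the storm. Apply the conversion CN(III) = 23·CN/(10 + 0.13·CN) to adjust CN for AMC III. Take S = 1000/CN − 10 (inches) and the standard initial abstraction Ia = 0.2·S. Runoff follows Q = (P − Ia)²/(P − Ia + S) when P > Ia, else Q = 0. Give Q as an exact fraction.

Q = 1079582449/115512900 in ≈ 9.346 in

Wet (AMC III): CN(III) = 23·96/(10 + 0.13·96) = 2208/(562/25) = 27600/281 ≈ 98.221
Max retention: S = 1000/(27600/281) − 10 = 25/138 in (≈ 0.181 in)
Initial abstraction Ia = S/5 = (25/138)/5 = 5/138 ≈ 0.036 in
Excess rainfall: 9.560 − 0.036 = 9.524 in; P > Ia so Q > 0
Q: (32857/3450)² ÷ (16741/1725) = 1079582449/115512900 in (≈ 9.346 in)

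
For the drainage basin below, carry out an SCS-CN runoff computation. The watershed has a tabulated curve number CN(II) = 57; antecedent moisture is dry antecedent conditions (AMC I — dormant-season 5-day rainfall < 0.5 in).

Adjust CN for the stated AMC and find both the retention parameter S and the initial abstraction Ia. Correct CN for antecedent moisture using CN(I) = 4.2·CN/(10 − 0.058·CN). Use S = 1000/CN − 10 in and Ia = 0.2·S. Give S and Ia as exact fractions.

S = 21500/1197 in ≈ 17.962 in; Ia = 4300/1197 in ≈ 3.592 in

CN(I) from CN(II)=57: (4.2·57)/(10 − 0.058·57) = 119700/3347 ≈ 35.763
Retention S: 1000/CN − 10 with CN=35.763 → S = 21500/1197 ≈ 17.962 in
Ia = 0.2S: 0.2·17.962 = 3.592 in (exactly 4300/1197)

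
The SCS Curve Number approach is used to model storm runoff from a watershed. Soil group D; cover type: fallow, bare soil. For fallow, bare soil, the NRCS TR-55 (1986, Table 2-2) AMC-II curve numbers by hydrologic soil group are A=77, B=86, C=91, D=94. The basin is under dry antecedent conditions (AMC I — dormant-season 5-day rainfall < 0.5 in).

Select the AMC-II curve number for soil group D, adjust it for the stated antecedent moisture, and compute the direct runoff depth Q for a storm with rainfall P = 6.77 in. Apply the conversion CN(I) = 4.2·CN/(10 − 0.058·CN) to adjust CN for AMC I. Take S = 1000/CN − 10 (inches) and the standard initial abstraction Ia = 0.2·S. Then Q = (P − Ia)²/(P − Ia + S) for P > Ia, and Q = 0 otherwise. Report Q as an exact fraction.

Q = 45255329289/8643915700 in ≈ 5.236 in

NRCS table: fallow, bare soil, soil group D → CN(II) = 94
CN(I) from CN(II)=94: (4.2·94)/(10 − 0.058·94) = 32900/379 ≈ 86.807
S = 1000/(32900/379) − 10 = 500/329 in ≈ 1.520 in
Ia = 0.2·(500/329) = 100/329 in ≈ 0.304 in
P − Ia = 6.770 − 0.304 = 212733/32900 ≈ 6.466 in (> 0, runoff occurs)
Q: (212733/32900)² ÷ (262733/32900) = 45255329289/8643915700 in (≈ 5.236 in)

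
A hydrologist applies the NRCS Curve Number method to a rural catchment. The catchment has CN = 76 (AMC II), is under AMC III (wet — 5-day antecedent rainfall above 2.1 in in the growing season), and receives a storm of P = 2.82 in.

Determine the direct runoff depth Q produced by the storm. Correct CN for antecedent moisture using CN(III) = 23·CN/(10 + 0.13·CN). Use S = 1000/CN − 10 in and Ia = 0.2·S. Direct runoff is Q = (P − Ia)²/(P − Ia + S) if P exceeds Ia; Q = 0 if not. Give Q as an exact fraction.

Wet (AMC III): CN(III) = 23·76/(10 + 0.13·76) = 1748/(497/25) = 43700/497 ≈ 87.928
S = 1000/(43700/497) − 10 = 600/437 in ≈ 1.373 in
Initial abstraction Ia = S/5 = (600/437)/5 = 120/437 ≈ 0.275 in
P − Ia = 2.820 − 0.275 = 55617/21850 ≈ 2.545 in (> 0, runoff occurs)
Q = (55617/21850)²/((55617/21850) + 600/437) = (3093250689/477422500)/(85617/21850) = 343694521/207859050 in ≈ 1.653 in

Q = 343694521/207859050 in ≈ 1.653 in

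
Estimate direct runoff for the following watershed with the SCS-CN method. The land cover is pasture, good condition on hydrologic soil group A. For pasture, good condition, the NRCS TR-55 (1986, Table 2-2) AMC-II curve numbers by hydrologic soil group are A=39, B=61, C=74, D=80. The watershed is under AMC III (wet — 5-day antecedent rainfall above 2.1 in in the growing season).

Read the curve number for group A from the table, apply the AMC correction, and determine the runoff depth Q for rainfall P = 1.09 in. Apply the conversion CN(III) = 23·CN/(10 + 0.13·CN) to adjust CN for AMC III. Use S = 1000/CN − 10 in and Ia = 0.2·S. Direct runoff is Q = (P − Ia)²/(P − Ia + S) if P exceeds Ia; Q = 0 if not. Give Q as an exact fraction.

Q = 0 in ≈ 0.000 in

NRCS table: pasture, good condition, soil group A → CN(II) = 39
CN(III) from CN(II)=39: (23·39)/(10 + 0.13·39) = 89700/1507 ≈ 59.522
S = 1000/(89700/1507) − 10 = 6100/897 in ≈ 6.800 in
Ia = 0.2S: 0.2·6.800 = 1.360 in (exactly 1220/897)
P = 1.090 ≤ Ia = 1.360 in: entire storm abstracted, Q = 0.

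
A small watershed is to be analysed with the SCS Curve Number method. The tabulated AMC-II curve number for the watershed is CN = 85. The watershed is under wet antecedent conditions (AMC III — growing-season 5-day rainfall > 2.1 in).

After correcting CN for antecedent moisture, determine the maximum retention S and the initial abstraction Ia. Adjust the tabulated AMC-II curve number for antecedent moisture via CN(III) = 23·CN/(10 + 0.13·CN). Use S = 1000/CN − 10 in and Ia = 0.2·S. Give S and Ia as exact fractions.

Adjust CN=85 to AMC III: 23·85/(10 + 0.13·85) → 1955 ÷ (421/20) = 39100/421 ≈ 92.874
Retention S: 1000/CN − 10 with CN=92.874 → S = 300/391 ≈ 0.767 in
Ia = 0.2S: 0.2·0.767 = 0.153 in (exactly 60/391)

S = 300/391 in ≈ 0.767 in; Ia = 60/391 in ≈ 0.153 in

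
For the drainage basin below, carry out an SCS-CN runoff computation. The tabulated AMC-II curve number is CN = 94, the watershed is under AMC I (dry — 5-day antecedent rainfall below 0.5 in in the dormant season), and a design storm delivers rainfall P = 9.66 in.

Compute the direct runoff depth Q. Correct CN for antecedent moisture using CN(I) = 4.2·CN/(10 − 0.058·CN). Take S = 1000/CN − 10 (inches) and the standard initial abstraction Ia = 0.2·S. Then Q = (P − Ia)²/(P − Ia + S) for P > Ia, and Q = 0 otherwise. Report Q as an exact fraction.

Adjust CN=94 to AMC I: 4.2·94/(10 − 0.058·94) → (1974/5) ÷ (1137/250) = 32900/379 ≈ 86.807
S = 1000/(32900/379) − 10 = 500/329 in ≈ 1.520 in
Ia = 0.2S: 0.2·1.520 = 0.304 in (exactly 100/329)
P − Ia = 9.660 − 0.304 = 153907/16450 ≈ 9.356 in (> 0, runoff occurs)
Q = (153907/16450)²/((153907/16450) + 500/329) = (23687364649/270602500)/(178907/16450) = 23687364649/2943020150 in ≈ 8.049 in

Q = 23687364649/2943020150 in ≈ 8.049 in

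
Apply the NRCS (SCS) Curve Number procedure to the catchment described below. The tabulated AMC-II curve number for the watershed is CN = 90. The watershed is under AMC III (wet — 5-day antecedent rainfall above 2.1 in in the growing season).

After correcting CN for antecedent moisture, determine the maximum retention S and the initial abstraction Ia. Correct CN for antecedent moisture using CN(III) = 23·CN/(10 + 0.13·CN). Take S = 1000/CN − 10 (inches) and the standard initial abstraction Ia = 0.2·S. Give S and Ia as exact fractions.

S = 100/207 in ≈ 0.483 in; Ia = 20/207 in ≈ 0.097 in

Adjust CN=90 to AMC III: 23·90/(10 + 0.13·90) → 2070 ÷ (217/10) = 20700/217 ≈ 95.392
S = 1000/(20700/217) − 10 = 100/207 in ≈ 0.483 in
Ia = 0.2S: 0.2·0.483 = 0.097 in (exactly 20/207)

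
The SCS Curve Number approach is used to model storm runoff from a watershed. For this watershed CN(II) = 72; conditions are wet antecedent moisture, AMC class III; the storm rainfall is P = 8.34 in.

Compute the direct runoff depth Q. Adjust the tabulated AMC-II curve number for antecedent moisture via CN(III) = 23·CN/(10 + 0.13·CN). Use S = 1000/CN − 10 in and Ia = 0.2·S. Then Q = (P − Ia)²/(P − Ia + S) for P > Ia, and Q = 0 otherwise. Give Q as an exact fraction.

CN(III) from CN(II)=72: (23·72)/(10 + 0.13·72) = 10350/121 ≈ 85.537
Max retention: S = 1000/(10350/121) − 10 = 350/207 in (≈ 1.691 in)
Ia = 0.2S: 0.2·1.691 = 0.338 in (exactly 70/207)
Since P=8.340 > Ia=0.338: effective rainfall P−Ia = 82819/10350 in
Runoff Q = (P−Ia)²/(P−Ia+S) = (8.002)²/(8.002+1.691) = 6858986761/1038301650 ≈ 6.606 in

Q = 6858986761/1038301650 in ≈ 6.606 in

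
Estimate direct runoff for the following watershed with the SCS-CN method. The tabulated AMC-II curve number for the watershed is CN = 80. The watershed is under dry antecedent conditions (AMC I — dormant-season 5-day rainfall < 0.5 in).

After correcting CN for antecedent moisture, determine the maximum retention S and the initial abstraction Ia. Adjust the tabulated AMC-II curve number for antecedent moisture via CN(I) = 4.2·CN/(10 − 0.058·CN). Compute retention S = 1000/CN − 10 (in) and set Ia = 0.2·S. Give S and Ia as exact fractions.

CN(I) from CN(II)=80: (4.2·80)/(10 − 0.058·80) = 4200/67 ≈ 62.687
S = 1000/(4200/67) − 10 = 125/21 in ≈ 5.952 in
Ia = 0.2·(125/21) = 25/21 in ≈ 1.190 in

S = 125/21 in ≈ 5.952 in; Ia = 25/21 in ≈ 1.190 in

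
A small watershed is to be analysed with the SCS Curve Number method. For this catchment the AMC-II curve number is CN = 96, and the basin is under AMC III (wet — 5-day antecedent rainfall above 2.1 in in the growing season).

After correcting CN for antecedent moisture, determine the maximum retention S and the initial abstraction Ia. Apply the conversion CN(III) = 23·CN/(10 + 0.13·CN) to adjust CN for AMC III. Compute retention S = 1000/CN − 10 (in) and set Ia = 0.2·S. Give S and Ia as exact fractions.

CN(III) from CN(II)=96: (23·96)/(10 + 0.13·96) = 27600/281 ≈ 98.221
S = 1000/(27600/281) − 10 = 25/138 in ≈ 0.181 in
Initial abstraction Ia = S/5 = (25/138)/5 = 5/138 ≈ 0.036 in

S = 25/138 in ≈ 0.181 in; Ia = 5/138 in ≈ 0.036 in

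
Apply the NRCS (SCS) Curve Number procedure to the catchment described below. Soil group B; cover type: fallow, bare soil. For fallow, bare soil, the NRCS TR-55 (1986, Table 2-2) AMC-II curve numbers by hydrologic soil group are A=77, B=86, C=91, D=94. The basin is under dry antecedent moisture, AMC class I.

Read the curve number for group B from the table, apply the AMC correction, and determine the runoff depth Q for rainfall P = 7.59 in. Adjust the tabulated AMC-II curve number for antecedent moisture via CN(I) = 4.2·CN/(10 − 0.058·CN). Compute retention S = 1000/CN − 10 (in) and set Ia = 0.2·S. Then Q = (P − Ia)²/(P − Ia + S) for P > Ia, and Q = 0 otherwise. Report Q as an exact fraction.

Q = 7728343921/1779051900 in ≈ 4.344 in

NRCS table: fallow, bare soil, soil group B → CN(II) = 86
CN(I) from CN(II)=86: (4.2·86)/(10 − 0.058·86) = 12900/179 ≈ 72.067
Max retention: S = 1000/(12900/179) − 10 = 500/129 in (≈ 3.876 in)
Ia = 0.2S: 0.2·3.876 = 0.775 in (exactly 100/129)
Excess rainfall: 7.590 − 0.775 = 6.815 in; P > Ia so Q > 0
Q: (87911/12900)² ÷ (137911/12900) = 7728343921/1779051900 in (≈ 4.344 in)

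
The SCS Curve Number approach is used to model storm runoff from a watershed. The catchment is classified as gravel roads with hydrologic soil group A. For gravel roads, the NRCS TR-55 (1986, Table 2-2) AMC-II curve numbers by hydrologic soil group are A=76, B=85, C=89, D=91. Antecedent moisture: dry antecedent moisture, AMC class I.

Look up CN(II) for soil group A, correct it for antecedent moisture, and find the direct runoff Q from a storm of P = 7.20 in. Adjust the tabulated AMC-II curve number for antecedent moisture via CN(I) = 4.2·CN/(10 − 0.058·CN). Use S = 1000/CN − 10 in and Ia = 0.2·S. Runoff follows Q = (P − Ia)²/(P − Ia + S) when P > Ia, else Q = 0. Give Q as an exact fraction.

Q = 3587236/1461005 in ≈ 2.455 in

NRCS table: gravel roads, soil group A → CN(II) = 76
Dry (AMC I): CN(I) = 4.2·76/(10 − 0.058·76) = (1596/5)/(699/125) = 13300/233 ≈ 57.082
S = 1000/(13300/233) − 10 = 1000/133 in ≈ 7.519 in
Ia = 0.2S: 0.2·7.519 = 1.504 in (exactly 200/133)
Since P=7.200 > Ia=1.504: effective rainfall P−Ia = 3788/665 in
Q: (3788/665)² ÷ (8788/665) = 3587236/1461005 in (≈ 2.455 in)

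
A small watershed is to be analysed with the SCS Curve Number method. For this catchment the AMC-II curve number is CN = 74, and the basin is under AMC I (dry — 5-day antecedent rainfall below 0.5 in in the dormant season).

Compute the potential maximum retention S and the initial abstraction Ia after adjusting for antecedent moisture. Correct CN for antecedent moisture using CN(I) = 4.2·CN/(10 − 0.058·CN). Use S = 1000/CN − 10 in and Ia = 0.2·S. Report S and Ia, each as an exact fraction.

S = 6500/777 in ≈ 8.366 in; Ia = 1300/777 in ≈ 1.673 in

CN(I) from CN(II)=74: (4.2·74)/(10 − 0.058·74) = 77700/1427 ≈ 54.450
S = 1000/(77700/1427) − 10 = 6500/777 in ≈ 8.366 in
Ia = 0.2·(6500/777) = 1300/777 in ≈ 1.673 in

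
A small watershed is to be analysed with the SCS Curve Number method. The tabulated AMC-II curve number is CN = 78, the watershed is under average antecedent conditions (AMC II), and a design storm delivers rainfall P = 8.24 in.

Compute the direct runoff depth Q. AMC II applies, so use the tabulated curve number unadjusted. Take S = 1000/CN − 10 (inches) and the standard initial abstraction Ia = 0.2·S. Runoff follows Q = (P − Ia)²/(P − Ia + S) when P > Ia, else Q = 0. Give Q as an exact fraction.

CN(II) = 78; AMC II needs no correction.
S = 1000/78 − 10 = 110/39 in ≈ 2.821 in
Ia = 0.2S: 0.2·2.821 = 0.564 in (exactly 22/39)
P − Ia = 8.240 − 0.564 = 7484/975 ≈ 7.676 in (> 0, runoff occurs)
Q = (7484/975)²/((7484/975) + 110/39) = (56010256/950625)/(10234/975) = 28005128/4989075 in ≈ 5.613 in

Q = 28005128/4989075 in ≈ 5.613 in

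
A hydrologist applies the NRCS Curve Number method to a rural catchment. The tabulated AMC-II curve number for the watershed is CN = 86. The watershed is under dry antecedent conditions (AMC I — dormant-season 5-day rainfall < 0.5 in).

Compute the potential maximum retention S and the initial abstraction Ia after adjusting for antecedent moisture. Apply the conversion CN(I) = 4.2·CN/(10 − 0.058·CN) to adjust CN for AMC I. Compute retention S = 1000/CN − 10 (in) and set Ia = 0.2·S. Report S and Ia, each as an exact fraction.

Adjust CN=86 to AMC I: 4.2·86/(10 − 0.058·86) → (1806/5) ÷ (1253/250) = 12900/179 ≈ 72.067
S = 1000/(12900/179) − 10 = 500/129 in ≈ 3.876 in
Ia = 0.2S: 0.2·3.876 = 0.775 in (exactly 100/129)

S = 500/129 in ≈ 3.876 in; Ia = 100/129 in ≈ 0.775 in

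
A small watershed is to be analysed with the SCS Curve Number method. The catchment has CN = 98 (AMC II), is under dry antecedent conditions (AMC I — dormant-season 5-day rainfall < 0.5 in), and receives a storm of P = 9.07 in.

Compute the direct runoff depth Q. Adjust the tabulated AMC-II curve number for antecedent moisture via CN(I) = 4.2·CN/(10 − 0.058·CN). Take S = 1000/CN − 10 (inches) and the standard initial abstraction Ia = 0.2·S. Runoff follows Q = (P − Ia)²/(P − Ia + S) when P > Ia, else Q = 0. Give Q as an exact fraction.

Adjust CN=98 to AMC I: 4.2·98/(10 − 0.058·98) → (2058/5) ÷ (1079/250) = 102900/1079 ≈ 95.366
Retention S: 1000/CN − 10 with CN=95.366 → S = 500/1029 ≈ 0.486 in
Ia = 0.2S: 0.2·0.486 = 0.097 in (exactly 100/1029)
Excess rainfall: 9.070 − 0.097 = 8.973 in; P > Ia so Q > 0
Runoff Q = (P−Ia)²/(P−Ia+S) = (8.973)²/(8.973+0.486) = 852488429809/100152878700 ≈ 8.512 in

Q = 852488429809/100152878700 in ≈ 8.512 in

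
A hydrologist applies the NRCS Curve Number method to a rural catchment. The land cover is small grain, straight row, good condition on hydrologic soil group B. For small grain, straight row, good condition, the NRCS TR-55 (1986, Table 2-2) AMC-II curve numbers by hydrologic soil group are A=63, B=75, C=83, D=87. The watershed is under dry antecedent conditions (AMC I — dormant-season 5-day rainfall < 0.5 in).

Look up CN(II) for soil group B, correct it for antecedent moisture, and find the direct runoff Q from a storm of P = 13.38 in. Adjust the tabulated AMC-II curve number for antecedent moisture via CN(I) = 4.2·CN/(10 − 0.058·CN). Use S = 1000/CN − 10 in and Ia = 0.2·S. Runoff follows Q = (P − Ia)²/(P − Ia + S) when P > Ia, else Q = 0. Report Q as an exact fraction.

Q = 1379899609/195763050 in ≈ 7.049 in

NRCS table: small grain, straight row, good condition, soil group B → CN(II) = 75
CN(I) from CN(II)=75: (4.2·75)/(10 − 0.058·75) = 6300/113 ≈ 55.752
S = 1000/(6300/113) − 10 = 500/63 in ≈ 7.937 in
Ia = 0.2·(500/63) = 100/63 in ≈ 1.587 in
Excess rainfall: 13.380 − 1.587 = 11.793 in; P > Ia so Q > 0
Q = (37147/3150)²/((37147/3150) + 500/63) = (1379899609/9922500)/(62147/3150) = 1379899609/195763050 in ≈ 7.049 in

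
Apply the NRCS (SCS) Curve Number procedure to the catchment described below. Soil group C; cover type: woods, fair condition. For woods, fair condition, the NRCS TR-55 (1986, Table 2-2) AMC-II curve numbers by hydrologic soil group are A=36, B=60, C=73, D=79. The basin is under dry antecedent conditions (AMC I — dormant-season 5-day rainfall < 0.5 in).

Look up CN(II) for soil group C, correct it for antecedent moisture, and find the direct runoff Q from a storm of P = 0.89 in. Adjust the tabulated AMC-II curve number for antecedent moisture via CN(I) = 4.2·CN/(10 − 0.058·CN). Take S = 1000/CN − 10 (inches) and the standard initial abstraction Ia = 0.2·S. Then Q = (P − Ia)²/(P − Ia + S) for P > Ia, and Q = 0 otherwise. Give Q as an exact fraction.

Q = 0 in ≈ 0.000 in

NRCS table: woods, fair condition, soil group C → CN(II) = 73
Dry (AMC I): CN(I) = 4.2·73/(10 − 0.058·73) = (1533/5)/(2883/500) = 51100/961 ≈ 53.174
S = 1000/(51100/961) − 10 = 4500/511 in ≈ 8.806 in
Ia = 0.2·(4500/511) = 900/511 in ≈ 1.761 in
P = 0.890 ≤ Ia = 1.761 in: entire storm abstracted, Q = 0.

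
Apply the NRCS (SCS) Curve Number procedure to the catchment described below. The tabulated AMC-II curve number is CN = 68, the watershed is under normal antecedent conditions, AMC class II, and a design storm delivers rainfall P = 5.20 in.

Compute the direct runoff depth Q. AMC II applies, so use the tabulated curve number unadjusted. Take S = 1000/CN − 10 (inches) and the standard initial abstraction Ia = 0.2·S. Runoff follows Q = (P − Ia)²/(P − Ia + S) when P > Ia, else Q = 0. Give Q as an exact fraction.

Q = 65522/32385 in ≈ 2.023 in

Average conditions: CN = 68 (no AMC adjustment).
S = 1000/68 − 10 = 80/17 in ≈ 4.706 in
Ia = 0.2·(80/17) = 16/17 in ≈ 0.941 in
Excess rainfall: 5.200 − 0.941 = 4.259 in; P > Ia so Q > 0
Runoff Q = (P−Ia)²/(P−Ia+S) = (4.259)²/(4.259+4.706) = 65522/32385 ≈ 2.023 in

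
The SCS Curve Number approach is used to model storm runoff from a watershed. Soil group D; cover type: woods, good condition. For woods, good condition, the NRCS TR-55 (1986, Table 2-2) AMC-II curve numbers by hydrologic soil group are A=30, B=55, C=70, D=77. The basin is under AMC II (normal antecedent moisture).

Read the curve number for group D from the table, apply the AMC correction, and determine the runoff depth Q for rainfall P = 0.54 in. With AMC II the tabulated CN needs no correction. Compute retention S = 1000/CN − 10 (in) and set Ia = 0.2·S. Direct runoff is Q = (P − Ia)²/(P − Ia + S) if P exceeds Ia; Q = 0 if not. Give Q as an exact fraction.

NRCS table: woods, good condition, soil group D → CN(II) = 77
CN(II) = 77; AMC II needs no correction.
Retention S: 1000/CN − 10 with CN=77.000 → S = 230/77 ≈ 2.987 in
Ia = 0.2S: 0.2·2.987 = 0.597 in (exactly 46/77)
P = 0.540 ≤ Ia = 0.597 in: entire storm abstracted, Q = 0.

Q = 0 in ≈ 0.000 in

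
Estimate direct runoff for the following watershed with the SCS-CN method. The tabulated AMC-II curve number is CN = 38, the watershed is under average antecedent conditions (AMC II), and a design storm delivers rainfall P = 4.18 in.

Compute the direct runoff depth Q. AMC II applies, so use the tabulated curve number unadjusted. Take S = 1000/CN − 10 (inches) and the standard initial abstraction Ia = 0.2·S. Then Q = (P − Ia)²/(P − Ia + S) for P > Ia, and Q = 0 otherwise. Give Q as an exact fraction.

Q = 758641/15552450 in ≈ 0.049 in

Average conditions: CN = 38 (no AMC adjustment).
Retention S: 1000/CN − 10 with CN=38.000 → S = 310/19 ≈ 16.316 in
Ia = 0.2S: 0.2·16.316 = 3.263 in (exactly 62/19)
P − Ia = 4.180 − 3.263 = 871/950 ≈ 0.917 in (> 0, runoff occurs)
Runoff Q = (P−Ia)²/(P−Ia+S) = (0.917)²/(0.917+16.316) = 758641/15552450 ≈ 0.049 in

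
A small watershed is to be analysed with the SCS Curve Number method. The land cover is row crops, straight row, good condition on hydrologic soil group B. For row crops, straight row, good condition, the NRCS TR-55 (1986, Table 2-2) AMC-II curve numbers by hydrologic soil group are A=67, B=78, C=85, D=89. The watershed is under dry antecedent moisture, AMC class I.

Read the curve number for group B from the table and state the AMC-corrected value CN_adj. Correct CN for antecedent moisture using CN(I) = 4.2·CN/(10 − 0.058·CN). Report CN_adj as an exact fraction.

CN_adj = 81900/1369 ≈ 59.825

NRCS table: row crops, straight row, good condition, soil group B → CN(II) = 78
CN(I) from CN(II)=78: (4.2·78)/(10 − 0.058·78) = 81900/1369 ≈ 59.825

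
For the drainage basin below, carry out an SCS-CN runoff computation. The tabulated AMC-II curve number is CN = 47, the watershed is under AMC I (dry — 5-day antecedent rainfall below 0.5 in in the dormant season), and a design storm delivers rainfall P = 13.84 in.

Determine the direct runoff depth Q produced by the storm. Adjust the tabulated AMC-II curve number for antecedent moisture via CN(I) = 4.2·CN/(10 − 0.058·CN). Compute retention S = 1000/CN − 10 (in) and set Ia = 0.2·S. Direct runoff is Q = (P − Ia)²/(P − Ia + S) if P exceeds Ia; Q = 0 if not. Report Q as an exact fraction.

Q = 21840918002/10752155925 in ≈ 2.031 in

CN(I) from CN(II)=47: (4.2·47)/(10 − 0.058·47) = 98700/3637 ≈ 27.138
S = 1000/(98700/3637) − 10 = 26500/987 in ≈ 26.849 in
Ia = 0.2·(26500/987) = 5300/987 in ≈ 5.370 in
Excess rainfall: 13.840 − 5.370 = 8.470 in; P > Ia so Q > 0
Q: (209002/24675)² ÷ (871502/24675) = 21840918002/10752155925 in (≈ 2.031 in)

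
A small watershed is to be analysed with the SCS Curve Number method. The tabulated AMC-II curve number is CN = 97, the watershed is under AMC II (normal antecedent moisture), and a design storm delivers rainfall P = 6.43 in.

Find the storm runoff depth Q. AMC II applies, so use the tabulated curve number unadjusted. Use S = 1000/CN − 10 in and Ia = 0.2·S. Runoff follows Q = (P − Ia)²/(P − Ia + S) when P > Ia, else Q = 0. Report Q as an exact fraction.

Q = 3815656441/628278700 in ≈ 6.073 in

AMC II — tabulated CN = 97 applies directly.
S = 1000/97 − 10 = 30/97 in ≈ 0.309 in
Ia = 0.2S: 0.2·0.309 = 0.062 in (exactly 6/97)
P − Ia = 6.430 − 0.062 = 61771/9700 ≈ 6.368 in (> 0, runoff occurs)
Q: (61771/9700)² ÷ (64771/9700) = 3815656441/628278700 in (≈ 6.073 in)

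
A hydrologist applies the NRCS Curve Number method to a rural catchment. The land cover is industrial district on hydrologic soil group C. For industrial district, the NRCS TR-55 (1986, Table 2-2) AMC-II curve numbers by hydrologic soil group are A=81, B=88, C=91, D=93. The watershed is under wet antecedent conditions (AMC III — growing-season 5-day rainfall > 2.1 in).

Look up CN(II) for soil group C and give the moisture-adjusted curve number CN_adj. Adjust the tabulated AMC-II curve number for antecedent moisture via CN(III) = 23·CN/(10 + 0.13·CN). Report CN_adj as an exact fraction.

NRCS table: industrial district, soil group C → CN(II) = 91
Wet (AMC III): CN(III) = 23·91/(10 + 0.13·91) = 2093/(2183/100) = 209300/2183 ≈ 95.877

CN_adj = 209300/2183 ≈ 95.877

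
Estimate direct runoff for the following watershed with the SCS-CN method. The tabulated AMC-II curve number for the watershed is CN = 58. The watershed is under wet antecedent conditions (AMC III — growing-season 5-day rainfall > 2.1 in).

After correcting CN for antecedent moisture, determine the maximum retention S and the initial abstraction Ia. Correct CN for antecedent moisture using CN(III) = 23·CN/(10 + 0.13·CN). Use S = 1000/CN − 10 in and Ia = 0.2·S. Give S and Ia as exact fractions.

Wet (AMC III): CN(III) = 23·58/(10 + 0.13·58) = 1334/(877/50) = 66700/877 ≈ 76.055
Max retention: S = 1000/(66700/877) − 10 = 2100/667 in (≈ 3.148 in)
Initial abstraction Ia = S/5 = (2100/667)/5 = 420/667 ≈ 0.630 in

S = 2100/667 in ≈ 3.148 in; Ia = 420/667 in ≈ 0.630 in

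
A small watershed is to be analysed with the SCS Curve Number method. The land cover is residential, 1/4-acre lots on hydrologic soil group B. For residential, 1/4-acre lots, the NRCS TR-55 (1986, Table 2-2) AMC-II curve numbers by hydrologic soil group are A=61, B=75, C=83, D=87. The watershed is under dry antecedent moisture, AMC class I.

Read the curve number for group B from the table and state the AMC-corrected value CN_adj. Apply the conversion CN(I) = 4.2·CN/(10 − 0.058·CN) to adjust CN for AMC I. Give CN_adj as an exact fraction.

CN_adj = 6300/113 ≈ 55.752

NRCS table: residential, 1/4-acre lots, soil group B → CN(II) = 75
Dry (AMC I): CN(I) = 4.2·75/(10 − 0.058·75) = 315/(113/20) = 6300/113 ≈ 55.752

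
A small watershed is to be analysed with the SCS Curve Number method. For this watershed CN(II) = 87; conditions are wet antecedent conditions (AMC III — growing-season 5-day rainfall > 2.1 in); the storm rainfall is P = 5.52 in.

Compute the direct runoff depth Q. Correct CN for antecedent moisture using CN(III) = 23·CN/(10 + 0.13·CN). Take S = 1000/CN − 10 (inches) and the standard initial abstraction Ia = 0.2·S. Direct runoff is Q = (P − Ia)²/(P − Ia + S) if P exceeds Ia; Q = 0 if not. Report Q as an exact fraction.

CN(III) from CN(II)=87: (23·87)/(10 + 0.13·87) = 200100/2131 ≈ 93.900
Max retention: S = 1000/(200100/2131) − 10 = 1300/2001 in (≈ 0.650 in)
Initial abstraction Ia = S/5 = (1300/2001)/5 = 260/2001 ≈ 0.130 in
Since P=5.520 > Ia=0.130: effective rainfall P−Ia = 269638/50025 in
Q = (269638/50025)²/((269638/50025) + 1300/2001) = (72704651044/2502500625)/(302138/50025) = 36352325522/7557226725 in ≈ 4.810 in

Q = 36352325522/7557226725 in ≈ 4.810 in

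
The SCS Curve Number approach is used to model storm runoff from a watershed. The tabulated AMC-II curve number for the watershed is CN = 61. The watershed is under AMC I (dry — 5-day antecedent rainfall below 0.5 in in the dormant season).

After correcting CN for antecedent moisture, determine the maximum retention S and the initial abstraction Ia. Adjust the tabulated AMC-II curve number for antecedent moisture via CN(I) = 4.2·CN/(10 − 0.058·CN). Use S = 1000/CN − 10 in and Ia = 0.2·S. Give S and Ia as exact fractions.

S = 6500/427 in ≈ 15.222 in; Ia = 1300/427 in ≈ 3.044 in

CN(I) from CN(II)=61: (4.2·61)/(10 − 0.058·61) = 42700/1077 ≈ 39.647
S = 1000/(42700/1077) − 10 = 6500/427 in ≈ 15.222 in
Initial abstraction Ia = S/5 = (6500/427)/5 = 1300/427 ≈ 3.044 in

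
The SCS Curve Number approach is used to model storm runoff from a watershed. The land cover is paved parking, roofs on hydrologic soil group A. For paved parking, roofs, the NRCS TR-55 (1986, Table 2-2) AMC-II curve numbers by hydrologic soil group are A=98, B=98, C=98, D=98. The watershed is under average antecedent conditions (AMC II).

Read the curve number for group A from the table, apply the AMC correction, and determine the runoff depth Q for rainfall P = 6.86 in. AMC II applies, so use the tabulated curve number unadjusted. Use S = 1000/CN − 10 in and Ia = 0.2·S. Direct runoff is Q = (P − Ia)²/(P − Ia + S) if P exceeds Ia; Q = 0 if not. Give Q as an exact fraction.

Q = 279123849/42157150 in ≈ 6.621 in

NRCS table: paved parking, roofs, soil group A → CN(II) = 98
CN(II) = 98; AMC II needs no correction.
Max retention: S = 1000/98 − 10 = 10/49 in (≈ 0.204 in)
Ia = 0.2·(10/49) = 2/49 in ≈ 0.041 in
P − Ia = 6.860 − 0.041 = 16707/2450 ≈ 6.819 in (> 0, runoff occurs)
Q = (16707/2450)²/((16707/2450) + 10/49) = (279123849/6002500)/(17207/2450) = 279123849/42157150 in ≈ 6.621 in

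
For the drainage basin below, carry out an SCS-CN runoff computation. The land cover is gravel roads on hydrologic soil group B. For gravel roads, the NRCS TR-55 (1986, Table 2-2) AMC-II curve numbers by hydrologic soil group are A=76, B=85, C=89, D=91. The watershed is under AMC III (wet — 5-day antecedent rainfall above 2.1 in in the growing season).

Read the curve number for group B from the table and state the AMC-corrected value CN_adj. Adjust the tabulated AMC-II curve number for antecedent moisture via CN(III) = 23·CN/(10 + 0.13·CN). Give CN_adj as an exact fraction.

NRCS table: gravel roads, soil group B → CN(II) = 85
Adjust CN=85 to AMC III: 23·85/(10 + 0.13·85) → 1955 ÷ (421/20) = 39100/421 ≈ 92.874

CN_adj = 39100/421 ≈ 92.874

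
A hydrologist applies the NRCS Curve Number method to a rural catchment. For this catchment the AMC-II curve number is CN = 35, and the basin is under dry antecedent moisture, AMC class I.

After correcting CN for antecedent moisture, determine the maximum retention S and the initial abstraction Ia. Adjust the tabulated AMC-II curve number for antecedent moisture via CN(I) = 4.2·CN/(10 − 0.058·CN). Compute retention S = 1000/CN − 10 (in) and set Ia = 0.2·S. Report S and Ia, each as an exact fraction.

S = 6500/147 in ≈ 44.218 in; Ia = 1300/147 in ≈ 8.844 in

CN(I) from CN(II)=35: (4.2·35)/(10 − 0.058·35) = 14700/797 ≈ 18.444
Max retention: S = 1000/(14700/797) − 10 = 6500/147 in (≈ 44.218 in)
Ia = 0.2·(6500/147) = 1300/147 in ≈ 8.844 in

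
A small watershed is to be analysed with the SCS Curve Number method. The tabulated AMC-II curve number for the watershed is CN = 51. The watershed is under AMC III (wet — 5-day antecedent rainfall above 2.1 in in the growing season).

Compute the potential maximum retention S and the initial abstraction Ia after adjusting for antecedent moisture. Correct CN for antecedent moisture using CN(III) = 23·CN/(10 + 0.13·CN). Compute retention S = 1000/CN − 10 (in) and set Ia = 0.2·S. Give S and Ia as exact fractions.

CN(III) from CN(II)=51: (23·51)/(10 + 0.13·51) = 117300/1663 ≈ 70.535
Retention S: 1000/CN − 10 with CN=70.535 → S = 4900/1173 ≈ 4.177 in
Ia = 0.2·(4900/1173) = 980/1173 in ≈ 0.835 in

S = 4900/1173 in ≈ 4.177 in; Ia = 980/1173 in ≈ 0.835 in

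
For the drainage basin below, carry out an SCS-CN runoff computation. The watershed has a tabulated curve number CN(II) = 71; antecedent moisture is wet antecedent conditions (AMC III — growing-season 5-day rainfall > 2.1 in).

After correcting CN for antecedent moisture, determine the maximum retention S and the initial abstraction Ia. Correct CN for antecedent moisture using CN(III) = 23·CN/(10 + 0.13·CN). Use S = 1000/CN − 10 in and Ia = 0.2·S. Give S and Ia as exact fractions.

S = 2900/1633 in ≈ 1.776 in; Ia = 580/1633 in ≈ 0.355 in

Wet (AMC III): CN(III) = 23·71/(10 + 0.13·71) = 1633/(1923/100) = 163300/1923 ≈ 84.919
S = 1000/(163300/1923) − 10 = 2900/1633 in ≈ 1.776 in
Initial abstraction Ia = S/5 = (2900/1633)/5 = 580/1633 ≈ 0.355 in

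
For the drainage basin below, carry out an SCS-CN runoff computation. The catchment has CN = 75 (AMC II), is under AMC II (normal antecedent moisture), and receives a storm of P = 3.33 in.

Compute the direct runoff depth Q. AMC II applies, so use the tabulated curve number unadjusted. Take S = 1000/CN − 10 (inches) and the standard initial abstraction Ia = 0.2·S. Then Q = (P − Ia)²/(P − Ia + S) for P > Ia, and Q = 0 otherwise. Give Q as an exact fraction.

Q = 638401/539700 in ≈ 1.183 in

AMC II — tabulated CN = 75 applies directly.
Retention S: 1000/CN − 10 with CN=75.000 → S = 10/3 ≈ 3.333 in
Initial abstraction Ia = S/5 = (10/3)/5 = 2/3 ≈ 0.667 in
Excess rainfall: 3.330 − 0.667 = 2.663 in; P > Ia so Q > 0
Q: (799/300)² ÷ (1799/300) = 638401/539700 in (≈ 1.183 in)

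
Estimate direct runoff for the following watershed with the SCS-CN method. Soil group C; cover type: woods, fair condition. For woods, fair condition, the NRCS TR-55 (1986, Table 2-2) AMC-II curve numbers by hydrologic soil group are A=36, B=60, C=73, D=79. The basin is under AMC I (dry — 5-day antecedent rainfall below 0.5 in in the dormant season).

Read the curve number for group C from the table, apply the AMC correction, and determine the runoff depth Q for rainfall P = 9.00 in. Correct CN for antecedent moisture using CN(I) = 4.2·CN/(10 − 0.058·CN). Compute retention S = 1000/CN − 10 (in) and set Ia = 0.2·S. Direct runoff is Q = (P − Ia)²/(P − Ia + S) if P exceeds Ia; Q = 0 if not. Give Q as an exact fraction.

NRCS table: woods, fair condition, soil group C → CN(II) = 73
Adjust CN=73 to AMC I: 4.2·73/(10 − 0.058·73) → (1533/5) ÷ (2883/500) = 51100/961 ≈ 53.174
Max retention: S = 1000/(51100/961) − 10 = 4500/511 in (≈ 8.806 in)
Ia = 0.2·(4500/511) = 900/511 in ≈ 1.761 in
Since P=9.000 > Ia=1.761: effective rainfall P−Ia = 3699/511 in
Q: (3699/511)² ÷ (8199/511) = 1520289/465521 in (≈ 3.266 in)

Q = 1520289/465521 in ≈ 3.266 in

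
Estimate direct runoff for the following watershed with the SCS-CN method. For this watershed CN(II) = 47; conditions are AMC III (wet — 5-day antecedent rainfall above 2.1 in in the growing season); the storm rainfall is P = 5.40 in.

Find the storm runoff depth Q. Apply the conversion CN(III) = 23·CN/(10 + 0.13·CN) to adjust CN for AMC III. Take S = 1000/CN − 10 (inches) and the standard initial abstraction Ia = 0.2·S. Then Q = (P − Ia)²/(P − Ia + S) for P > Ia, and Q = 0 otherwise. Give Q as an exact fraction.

Q = 570588769/272341735 in ≈ 2.095 in

Wet (AMC III): CN(III) = 23·47/(10 + 0.13·47) = 1081/(1611/100) = 108100/1611 ≈ 67.101
Max retention: S = 1000/(108100/1611) − 10 = 5300/1081 in (≈ 4.903 in)
Ia = 0.2S: 0.2·4.903 = 0.981 in (exactly 1060/1081)
Since P=5.400 > Ia=0.981: effective rainfall P−Ia = 23887/5405 in
Runoff Q = (P−Ia)²/(P−Ia+S) = (4.419)²/(4.419+4.903) = 570588769/272341735 ≈ 2.095 in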